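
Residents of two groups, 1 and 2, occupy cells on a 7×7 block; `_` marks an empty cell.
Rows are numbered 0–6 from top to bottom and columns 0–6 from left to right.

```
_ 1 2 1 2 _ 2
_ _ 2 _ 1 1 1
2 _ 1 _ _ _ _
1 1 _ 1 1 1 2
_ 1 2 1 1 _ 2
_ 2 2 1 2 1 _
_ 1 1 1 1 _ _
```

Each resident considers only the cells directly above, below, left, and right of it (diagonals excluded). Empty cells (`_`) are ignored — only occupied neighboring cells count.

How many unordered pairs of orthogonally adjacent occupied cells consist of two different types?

18

Scan each occupied cell's neighbors to the right and below so each pair is counted once.
From row 0: 5 unlike of 6 pairs (running 5/6).
From row 1: 1 unlike of 3 pairs (running 6/9).
From row 2: 1 unlike of 1 pairs (running 7/10).
From row 3: 1 unlike of 8 pairs (running 8/18).
From row 4: 4 unlike of 7 pairs (running 12/25).
From row 5: 6 unlike of 8 pairs (running 18/33).
From row 6: 0 unlike of 3 pairs (running 18/36).
Total adjacent occupied pairs: 36; unlike-type pairs: 18.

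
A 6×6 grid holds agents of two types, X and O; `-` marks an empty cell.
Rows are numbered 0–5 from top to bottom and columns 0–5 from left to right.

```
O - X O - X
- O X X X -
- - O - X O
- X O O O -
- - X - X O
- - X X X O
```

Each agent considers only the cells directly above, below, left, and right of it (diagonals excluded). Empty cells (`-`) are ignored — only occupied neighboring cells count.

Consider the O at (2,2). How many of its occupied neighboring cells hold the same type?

1

Occupied neighbors of (2,2): (1,2)=X, (3,2)=O.
Same type (O): 1 of 2.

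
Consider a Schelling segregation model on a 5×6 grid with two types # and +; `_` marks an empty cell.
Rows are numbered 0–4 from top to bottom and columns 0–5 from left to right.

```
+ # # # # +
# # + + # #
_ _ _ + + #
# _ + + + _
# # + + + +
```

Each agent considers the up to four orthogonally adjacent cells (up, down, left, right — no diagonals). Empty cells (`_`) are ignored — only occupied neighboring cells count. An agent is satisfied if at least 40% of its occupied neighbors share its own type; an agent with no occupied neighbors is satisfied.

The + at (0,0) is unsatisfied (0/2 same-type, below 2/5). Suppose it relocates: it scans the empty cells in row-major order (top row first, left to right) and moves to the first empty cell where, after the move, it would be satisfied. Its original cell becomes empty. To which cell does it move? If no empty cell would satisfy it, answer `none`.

(2,2)

Vacating (0,0). Empty cells in order:
  (2,0): 0/2 same-type → still unsatisfied.
  (2,1): 0/1 same-type → still unsatisfied.
  (2,2): 3/3 same-type → satisfied — stop here.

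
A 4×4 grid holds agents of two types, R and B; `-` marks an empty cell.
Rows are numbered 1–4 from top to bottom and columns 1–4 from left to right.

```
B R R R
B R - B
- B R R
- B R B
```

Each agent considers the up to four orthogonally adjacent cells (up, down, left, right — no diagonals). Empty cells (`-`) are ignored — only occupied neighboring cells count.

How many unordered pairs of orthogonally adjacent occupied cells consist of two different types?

Scan each occupied cell's neighbors to the right and below so each pair is counted once.
From row 1: 2 unlike of 6 pairs (running 2/6).
From row 2: 3 unlike of 3 pairs (running 5/9).
From row 3: 2 unlike of 5 pairs (running 7/14).
From row 4: 2 unlike of 2 pairs (running 9/16).
Total adjacent occupied pairs: 16; unlike-type pairs: 9.

9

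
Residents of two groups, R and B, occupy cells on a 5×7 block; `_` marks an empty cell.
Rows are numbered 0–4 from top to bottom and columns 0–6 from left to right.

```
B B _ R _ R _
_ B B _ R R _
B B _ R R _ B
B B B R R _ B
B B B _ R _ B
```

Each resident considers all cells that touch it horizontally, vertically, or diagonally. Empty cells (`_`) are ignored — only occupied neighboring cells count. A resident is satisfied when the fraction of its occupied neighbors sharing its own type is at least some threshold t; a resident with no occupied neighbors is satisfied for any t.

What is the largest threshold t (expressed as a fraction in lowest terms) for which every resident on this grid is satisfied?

1/2

(0,0)B 2/2
(0,1)B 3/3
(0,3)R 1/2
(0,5)R 2/2
(1,1)B 5/5
(1,2)B 3/5
(1,4)R 5/5
(1,5)R 3/4
(2,0)B 4/4
(2,1)B 6/6
(2,3)R 4/6
(2,4)R 5/5
(2,6)B 1/2
(3,0)B 5/5
(3,1)B 7/7
(3,2)B 4/6
(3,3)R 4/6
(3,4)R 4/4
(3,6)B 2/2
(4,0)B 3/3
(4,1)B 5/5
(4,2)B 3/4
(4,4)R 2/2
(4,6)B 1/1
The smallest same-type fraction is 1/2 at (0,3), which reduces to 1/2. Any threshold above that leaves this resident unsatisfied.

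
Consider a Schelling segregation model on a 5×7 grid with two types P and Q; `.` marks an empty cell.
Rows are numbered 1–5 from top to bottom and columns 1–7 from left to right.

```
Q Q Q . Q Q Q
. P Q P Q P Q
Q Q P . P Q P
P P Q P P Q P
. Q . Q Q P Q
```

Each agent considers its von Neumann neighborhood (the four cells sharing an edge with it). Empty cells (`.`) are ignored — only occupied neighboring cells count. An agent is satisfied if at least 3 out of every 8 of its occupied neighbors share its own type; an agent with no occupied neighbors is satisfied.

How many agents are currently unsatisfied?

20

(1,1)Q 1/1 ok
(1,2)Q 2/3 ok
(1,3)Q 2/2 ok
(1,5)Q 2/2 ok
(1,6)Q 2/3 ok
(1,7)Q 2/2 ok
(2,2)P 0/3 unhappy
(2,3)Q 1/4 unhappy
(2,4)P 0/2 unhappy
(2,5)Q 1/4 unhappy
(2,6)P 0/4 unhappy
(2,7)Q 1/3 unhappy
(3,1)Q 1/2 ok
(3,2)Q 1/4 unhappy
(3,3)P 0/3 unhappy
(3,5)P 1/3 unhappy
(3,6)Q 1/4 unhappy
(3,7)P 1/3 unhappy
(4,1)P 1/2 ok
(4,2)P 1/4 unhappy
(4,3)Q 0/3 unhappy
(4,4)P 1/3 unhappy
(4,5)P 2/4 ok
(4,6)Q 1/4 unhappy
(4,7)P 1/3 unhappy
(5,2)Q 0/1 unhappy
(5,4)Q 1/2 ok
(5,5)Q 1/3 unhappy
(5,6)P 0/3 unhappy
(5,7)Q 0/2 unhappy
Unsatisfied: (2,2), (2,3), (2,4), (2,5), (2,6), (2,7), (3,2), (3,3), (3,5), (3,6), (3,7), (4,2), (4,3), (4,4), (4,6), (4,7), (5,2), (5,5), (5,6), (5,7) — 20 in total.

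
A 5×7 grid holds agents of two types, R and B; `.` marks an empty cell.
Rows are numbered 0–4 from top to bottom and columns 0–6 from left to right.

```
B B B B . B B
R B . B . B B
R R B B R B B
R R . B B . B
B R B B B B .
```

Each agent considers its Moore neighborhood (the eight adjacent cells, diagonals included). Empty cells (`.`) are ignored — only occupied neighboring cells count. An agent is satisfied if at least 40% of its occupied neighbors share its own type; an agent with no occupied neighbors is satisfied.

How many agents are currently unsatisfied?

2

Row 0: (0,0)B 2/3 satisfied · (0,1)B 3/4 satisfied · (0,2)B 4/4 satisfied · (0,3)B 2/2 satisfied · (0,5)B 3/3 satisfied · (0,6)B 3/3 satisfied
Row 1: (1,0)R 2/5 satisfied · (1,1)B 4/7 satisfied · (1,3)B 4/5 satisfied · (1,5)B 5/6 satisfied · (1,6)B 5/5 satisfied
Row 2: (2,0)R 4/5 satisfied · (2,1)R 4/6 satisfied · (2,2)B 4/6 satisfied · (2,3)B 4/5 satisfied · (2,4)R 0/6 not · (2,5)B 5/6 satisfied · (2,6)B 4/4 satisfied
Row 3: (3,0)R 4/5 satisfied · (3,1)R 4/7 satisfied · (3,3)B 6/7 satisfied · (3,4)B 6/7 satisfied · (3,6)B 3/3 satisfied
Row 4: (4,0)B 0/3 not · (4,1)R 2/4 satisfied · (4,2)B 2/4 satisfied · (4,3)B 4/4 satisfied · (4,4)B 4/4 satisfied · (4,5)B 3/3 satisfied
Unsatisfied: (2,4), (4,0) — 2 in total.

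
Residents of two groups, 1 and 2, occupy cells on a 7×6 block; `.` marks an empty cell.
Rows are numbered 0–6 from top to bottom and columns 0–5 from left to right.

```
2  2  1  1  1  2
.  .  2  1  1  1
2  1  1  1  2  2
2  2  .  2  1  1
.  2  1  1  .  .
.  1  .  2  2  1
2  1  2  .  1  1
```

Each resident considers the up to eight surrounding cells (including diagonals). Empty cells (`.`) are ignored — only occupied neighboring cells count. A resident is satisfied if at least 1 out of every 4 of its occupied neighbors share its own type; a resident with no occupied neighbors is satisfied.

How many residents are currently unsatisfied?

Row 0: (0,0)2 1/1 satisfied · (0,1)2 2/3 satisfied · (0,2)1 2/4 satisfied · (0,3)1 4/5 satisfied · (0,4)1 4/5 satisfied · (0,5)2 0/3 not
Row 1: (1,2)2 1/7 not · (1,3)1 6/8 satisfied · (1,4)1 5/8 satisfied · (1,5)1 2/5 satisfied
Row 2: (2,0)2 2/3 satisfied · (2,1)1 1/5 not · (2,2)1 3/6 satisfied · (2,3)1 4/7 satisfied · (2,4)2 2/8 satisfied · (2,5)2 1/5 not
Row 3: (3,0)2 3/4 satisfied · (3,1)2 3/6 satisfied · (3,3)2 1/6 not · (3,4)1 3/6 satisfied · (3,5)1 1/3 satisfied
Row 4: (4,1)2 2/4 satisfied · (4,2)1 2/6 satisfied · (4,3)1 2/5 satisfied
Row 5: (5,1)1 2/5 satisfied · (5,3)2 2/5 satisfied · (5,4)2 1/5 not · (5,5)1 2/3 satisfied
Row 6: (6,0)2 0/2 not · (6,1)1 1/3 satisfied · (6,2)2 1/3 satisfied · (6,4)1 2/4 satisfied · (6,5)1 2/3 satisfied
Unsatisfied: (0,5), (1,2), (2,1), (2,5), (3,3), (5,4), (6,0) — 7 in total.

7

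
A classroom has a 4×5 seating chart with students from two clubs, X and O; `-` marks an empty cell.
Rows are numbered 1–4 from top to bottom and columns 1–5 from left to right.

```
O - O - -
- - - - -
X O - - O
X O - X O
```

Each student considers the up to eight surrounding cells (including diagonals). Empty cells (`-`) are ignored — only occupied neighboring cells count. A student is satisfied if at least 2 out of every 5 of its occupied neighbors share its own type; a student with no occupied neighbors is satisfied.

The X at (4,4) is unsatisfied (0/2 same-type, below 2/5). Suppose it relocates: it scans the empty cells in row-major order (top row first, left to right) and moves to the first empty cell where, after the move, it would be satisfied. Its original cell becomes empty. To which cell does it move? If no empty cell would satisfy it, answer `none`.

(1,5)

Vacating (4,4). Empty cells in order:
  (1,2): 0/2 same-type → still unsatisfied.
  (1,4): 0/1 same-type → still unsatisfied.
  (1,5): 0/0 same-type → satisfied — stop here.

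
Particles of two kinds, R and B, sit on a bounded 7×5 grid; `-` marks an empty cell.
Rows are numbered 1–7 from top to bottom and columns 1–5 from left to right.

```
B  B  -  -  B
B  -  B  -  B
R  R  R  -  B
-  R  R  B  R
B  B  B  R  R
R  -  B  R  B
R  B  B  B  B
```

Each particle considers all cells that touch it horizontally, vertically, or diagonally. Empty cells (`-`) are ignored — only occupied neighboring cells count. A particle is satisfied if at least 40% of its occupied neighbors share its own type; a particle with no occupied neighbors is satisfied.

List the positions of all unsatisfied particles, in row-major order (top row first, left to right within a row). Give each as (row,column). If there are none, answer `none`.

(2,3), (4,4), (5,1), (6,1), (6,4)

(1,1)B 2/2 ✓
(1,2)B 3/3 ✓
(1,5)B 1/1 ✓
(2,1)B 2/4 ✓
(2,3)B 1/3 ✗
(2,5)B 2/2 ✓
(3,1)R 2/3 ✓
(3,2)R 4/6 ✓
(3,3)R 3/5 ✓
(3,5)B 2/3 ✓
(4,2)R 4/7 ✓
(4,3)R 4/7 ✓
(4,4)B 2/7 ✗
(4,5)R 2/4 ✓
(5,1)B 1/3 ✗
(5,2)B 3/6 ✓
(5,3)B 3/7 ✓
(5,4)R 4/8 ✓
(5,5)R 3/5 ✓
(6,1)R 1/4 ✗
(6,3)B 5/7 ✓
(6,4)R 2/8 ✗
(6,5)B 2/5 ✓
(7,1)R 1/2 ✓
(7,2)B 2/4 ✓
(7,3)B 3/4 ✓
(7,4)B 4/5 ✓
(7,5)B 2/3 ✓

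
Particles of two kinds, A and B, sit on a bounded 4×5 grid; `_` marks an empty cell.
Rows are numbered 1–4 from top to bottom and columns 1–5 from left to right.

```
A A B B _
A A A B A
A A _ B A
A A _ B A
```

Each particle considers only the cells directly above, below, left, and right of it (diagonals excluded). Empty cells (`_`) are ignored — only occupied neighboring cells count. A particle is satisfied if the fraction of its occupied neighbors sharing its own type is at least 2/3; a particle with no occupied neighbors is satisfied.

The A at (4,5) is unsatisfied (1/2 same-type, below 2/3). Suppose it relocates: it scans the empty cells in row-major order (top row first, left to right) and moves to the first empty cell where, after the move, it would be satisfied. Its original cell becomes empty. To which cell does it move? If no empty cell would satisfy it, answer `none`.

Vacating (4,5). Empty cells in order:
  (1,5): 1/2 same-type → still unsatisfied.
  (3,3): 2/3 same-type → satisfied — stop here.

(3,3)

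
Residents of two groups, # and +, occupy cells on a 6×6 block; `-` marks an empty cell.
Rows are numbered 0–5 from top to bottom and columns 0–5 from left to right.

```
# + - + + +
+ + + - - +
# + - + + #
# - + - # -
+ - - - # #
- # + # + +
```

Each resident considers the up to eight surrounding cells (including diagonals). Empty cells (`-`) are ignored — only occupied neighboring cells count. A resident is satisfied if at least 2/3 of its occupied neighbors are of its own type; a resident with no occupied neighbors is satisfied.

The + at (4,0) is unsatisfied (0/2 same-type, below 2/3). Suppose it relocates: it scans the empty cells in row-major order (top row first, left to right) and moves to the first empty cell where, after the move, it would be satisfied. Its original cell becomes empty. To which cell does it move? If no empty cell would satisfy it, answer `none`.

(0,2)

Vacating (4,0). Empty cells in order:
  (0,2): 4/4 same-type → satisfied — stop here.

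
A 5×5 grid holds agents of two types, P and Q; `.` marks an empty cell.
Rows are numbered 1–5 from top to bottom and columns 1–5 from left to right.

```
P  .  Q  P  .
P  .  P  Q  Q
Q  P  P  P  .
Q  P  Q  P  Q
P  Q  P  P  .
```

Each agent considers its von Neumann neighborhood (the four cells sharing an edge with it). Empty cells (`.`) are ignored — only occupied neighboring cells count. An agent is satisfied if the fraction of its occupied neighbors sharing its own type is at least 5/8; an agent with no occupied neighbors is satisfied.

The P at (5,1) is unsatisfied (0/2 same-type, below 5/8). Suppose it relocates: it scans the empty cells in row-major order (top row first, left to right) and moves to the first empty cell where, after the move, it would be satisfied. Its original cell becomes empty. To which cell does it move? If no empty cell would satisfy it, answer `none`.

Vacating (5,1). Empty cells in order:
  (1,2): 1/2 same-type → still unsatisfied.
  (1,5): 1/2 same-type → still unsatisfied.
  (2,2): 3/3 same-type → satisfied — stop here.

(2,2)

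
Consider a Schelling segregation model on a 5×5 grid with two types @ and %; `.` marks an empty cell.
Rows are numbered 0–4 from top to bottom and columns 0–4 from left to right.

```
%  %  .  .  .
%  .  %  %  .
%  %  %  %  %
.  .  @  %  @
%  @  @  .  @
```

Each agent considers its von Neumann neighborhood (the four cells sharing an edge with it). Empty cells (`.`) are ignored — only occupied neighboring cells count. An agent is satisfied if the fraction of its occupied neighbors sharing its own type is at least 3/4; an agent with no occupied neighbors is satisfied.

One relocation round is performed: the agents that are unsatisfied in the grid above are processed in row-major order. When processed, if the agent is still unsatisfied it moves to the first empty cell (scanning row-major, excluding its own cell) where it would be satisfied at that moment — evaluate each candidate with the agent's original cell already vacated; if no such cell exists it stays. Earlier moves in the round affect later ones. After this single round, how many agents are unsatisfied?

Initially unsatisfied (in order): (2,4), (3,2), (3,3), (3,4), (4,0), (4,1).
  (2,4) → (0,2).
  (3,2) → (0,4).
  (3,3) → (1,1).
  (3,4): now satisfied by earlier moves; stays.
  (4,0) → (3,0).
  (4,1): now satisfied by earlier moves; stays.
Resulting grid:
% % % . @
% % % % .
% % % % .
% . . . @
. @ @ . @
All satisfied now.

0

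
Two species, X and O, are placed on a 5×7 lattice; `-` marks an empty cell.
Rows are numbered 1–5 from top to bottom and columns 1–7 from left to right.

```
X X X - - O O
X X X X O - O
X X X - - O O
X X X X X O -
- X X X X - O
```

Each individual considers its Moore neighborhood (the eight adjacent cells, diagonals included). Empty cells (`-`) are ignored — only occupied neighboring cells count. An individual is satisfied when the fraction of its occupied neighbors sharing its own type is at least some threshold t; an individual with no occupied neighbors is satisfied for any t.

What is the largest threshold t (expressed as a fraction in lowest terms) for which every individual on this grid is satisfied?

3/5

(1,1)X 3/3
(1,2)X 5/5
(1,3)X 4/4
(1,6)O 3/3
(1,7)O 2/2
(2,1)X 5/5
(2,2)X 8/8
(2,3)X 6/6
(2,4)X 3/4
(2,5)O 2/3
(2,7)O 4/4
(3,1)X 5/5
(3,2)X 8/8
(3,3)X 7/7
(3,6)O 4/5
(3,7)O 3/3
(4,1)X 4/4
(4,2)X 7/7
(4,3)X 7/7
(4,4)X 6/6
(4,5)X 3/5
(4,6)O 3/5
(5,2)X 4/4
(5,3)X 5/5
(5,4)X 5/5
(5,5)X 3/4
(5,7)O 1/1
The smallest same-type fraction is 3/5 at (4,5), which reduces to 3/5. Any threshold above that leaves this individual unsatisfied.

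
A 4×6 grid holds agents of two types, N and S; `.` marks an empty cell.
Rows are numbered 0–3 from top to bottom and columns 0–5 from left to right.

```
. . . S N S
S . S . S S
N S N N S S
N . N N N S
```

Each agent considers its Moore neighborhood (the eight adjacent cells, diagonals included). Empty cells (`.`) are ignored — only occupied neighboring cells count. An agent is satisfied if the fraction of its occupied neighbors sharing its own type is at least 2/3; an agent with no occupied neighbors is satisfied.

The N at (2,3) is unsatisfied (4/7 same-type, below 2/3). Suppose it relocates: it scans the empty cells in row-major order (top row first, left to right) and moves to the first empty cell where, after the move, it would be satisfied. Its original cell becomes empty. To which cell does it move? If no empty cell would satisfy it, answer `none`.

(3,1)

Vacating (2,3). Empty cells in order:
  (0,0): 0/1 same-type → still unsatisfied.
  (0,1): 0/2 same-type → still unsatisfied.
  (0,2): 0/2 same-type → still unsatisfied.
  (1,1): 2/5 same-type → still unsatisfied.
  (1,3): 2/6 same-type → still unsatisfied.
  (3,1): 4/5 same-type → satisfied — stop here.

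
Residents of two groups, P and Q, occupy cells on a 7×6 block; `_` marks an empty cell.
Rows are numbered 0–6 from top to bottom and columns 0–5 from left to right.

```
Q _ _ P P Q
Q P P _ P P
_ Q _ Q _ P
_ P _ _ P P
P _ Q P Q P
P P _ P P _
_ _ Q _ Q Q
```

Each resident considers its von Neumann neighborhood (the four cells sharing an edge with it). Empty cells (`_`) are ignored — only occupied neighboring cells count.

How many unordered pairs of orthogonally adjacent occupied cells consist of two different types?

Scan each occupied cell's neighbors to the right and below so each pair is counted once.
Row 0: Q(0,0)–Q(1,0)= P(0,3)–P(0,4)= P(0,4)–Q(0,5)≠ P(0,4)–P(1,4)= Q(0,5)–P(1,5)≠  → 2/5 unlike.
Row 1: Q(1,0)–P(1,1)≠ P(1,1)–P(1,2)= P(1,1)–Q(2,1)≠ P(1,4)–P(1,5)= P(1,5)–P(2,5)=  → 2/5 unlike.
Row 2: Q(2,1)–P(3,1)≠ P(2,5)–P(3,5)=  → 1/2 unlike.
Row 3: P(3,4)–P(3,5)= P(3,4)–Q(4,4)≠ P(3,5)–P(4,5)=  → 1/3 unlike.
Row 4: P(4,0)–P(5,0)= Q(4,2)–P(4,3)≠ P(4,3)–Q(4,4)≠ P(4,3)–P(5,3)= Q(4,4)–P(4,5)≠ Q(4,4)–P(5,4)≠  → 4/6 unlike.
Row 5: P(5,0)–P(5,1)= P(5,3)–P(5,4)= P(5,4)–Q(6,4)≠  → 1/3 unlike.
Row 6: Q(6,4)–Q(6,5)=  → 0/1 unlike.
Total adjacent occupied pairs: 25; unlike-type pairs: 11.

11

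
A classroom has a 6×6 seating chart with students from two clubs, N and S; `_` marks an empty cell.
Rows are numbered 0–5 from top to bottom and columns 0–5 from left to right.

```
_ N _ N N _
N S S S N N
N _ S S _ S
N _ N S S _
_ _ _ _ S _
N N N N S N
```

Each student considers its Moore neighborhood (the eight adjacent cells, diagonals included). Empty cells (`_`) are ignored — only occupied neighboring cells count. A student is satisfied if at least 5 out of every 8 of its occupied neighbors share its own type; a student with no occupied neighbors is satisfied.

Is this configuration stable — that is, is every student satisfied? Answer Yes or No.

(0,1)N 1/3 ✗
(0,3)N 2/4 ✗
(0,4)N 3/4 ✓
(1,0)N 2/3 ✓
(1,1)S 2/5 ✗
(1,2)S 4/6 ✓
(1,3)S 3/6 ✗
(1,4)N 3/6 ✗
(1,5)N 2/3 ✓
(2,0)N 2/3 ✓
(2,2)S 5/6 ✓
(2,3)S 5/7 ✓
(2,5)S 1/3 ✗
(3,0)N 1/1 ✓
(3,2)N 0/3 ✗
(3,3)S 4/5 ✓
(3,4)S 4/4 ✓
(4,4)S 3/5 ✗
(5,0)N 1/1 ✓
(5,1)N 2/2 ✓
(5,2)N 2/2 ✓
(5,3)N 1/3 ✗
(5,4)S 1/3 ✗
(5,5)N 0/2 ✗
For instance (0,1) has only 1/3 same-type neighbors, below 5/8.

No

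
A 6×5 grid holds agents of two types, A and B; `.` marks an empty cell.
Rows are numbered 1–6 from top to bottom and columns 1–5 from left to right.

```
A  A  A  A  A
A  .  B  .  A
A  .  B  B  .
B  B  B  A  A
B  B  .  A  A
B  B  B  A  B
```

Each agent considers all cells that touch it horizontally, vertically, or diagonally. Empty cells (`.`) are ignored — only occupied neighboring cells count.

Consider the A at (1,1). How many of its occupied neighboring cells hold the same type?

2

Occupied neighbors of (1,1): (1,2)=A, (2,1)=A.
Same type (A): 2 of 2.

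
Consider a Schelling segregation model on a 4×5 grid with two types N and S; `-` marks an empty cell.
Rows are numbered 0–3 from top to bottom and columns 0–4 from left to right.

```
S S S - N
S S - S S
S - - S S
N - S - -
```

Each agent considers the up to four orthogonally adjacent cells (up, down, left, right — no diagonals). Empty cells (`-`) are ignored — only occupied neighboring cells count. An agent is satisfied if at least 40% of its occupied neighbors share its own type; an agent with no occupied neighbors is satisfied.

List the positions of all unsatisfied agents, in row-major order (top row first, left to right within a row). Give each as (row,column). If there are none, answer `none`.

(0,4), (3,0)

(0,0)S 2/2 ✓
(0,1)S 3/3 ✓
(0,2)S 1/1 ✓
(0,4)N 0/1 ✗
(1,0)S 3/3 ✓
(1,1)S 2/2 ✓
(1,3)S 2/2 ✓
(1,4)S 2/3 ✓
(2,0)S 1/2 ✓
(2,3)S 2/2 ✓
(2,4)S 2/2 ✓
(3,0)N 0/1 ✗
(3,2)S 0/0 ✓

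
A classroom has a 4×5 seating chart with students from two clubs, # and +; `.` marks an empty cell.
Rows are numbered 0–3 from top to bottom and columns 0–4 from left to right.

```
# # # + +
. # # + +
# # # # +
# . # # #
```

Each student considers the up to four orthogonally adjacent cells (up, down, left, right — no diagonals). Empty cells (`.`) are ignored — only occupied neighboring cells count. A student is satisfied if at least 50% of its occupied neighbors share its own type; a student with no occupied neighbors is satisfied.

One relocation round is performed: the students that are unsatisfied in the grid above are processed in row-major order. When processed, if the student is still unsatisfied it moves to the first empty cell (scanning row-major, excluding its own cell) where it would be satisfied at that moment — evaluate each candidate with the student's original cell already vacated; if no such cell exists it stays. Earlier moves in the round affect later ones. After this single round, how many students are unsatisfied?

Initially unsatisfied (in order): (2,4).
  (2,4): no empty cell satisfies it; stays.
Resulting grid:
# # # + +
. # # + +
# # # # +
# . # # #
Unsatisfied now: (2,4).

1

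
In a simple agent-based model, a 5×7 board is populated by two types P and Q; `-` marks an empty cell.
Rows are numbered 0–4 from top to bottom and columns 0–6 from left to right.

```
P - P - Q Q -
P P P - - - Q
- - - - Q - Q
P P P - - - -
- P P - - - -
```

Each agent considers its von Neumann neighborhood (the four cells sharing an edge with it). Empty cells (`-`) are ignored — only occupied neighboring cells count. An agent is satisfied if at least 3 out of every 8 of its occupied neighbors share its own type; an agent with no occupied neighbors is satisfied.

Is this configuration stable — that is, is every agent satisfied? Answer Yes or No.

Row 0: (0,0)P 1/1 ok · (0,2)P 1/1 ok · (0,4)Q 1/1 ok · (0,5)Q 1/1 ok
Row 1: (1,0)P 2/2 ok · (1,1)P 2/2 ok · (1,2)P 2/2 ok · (1,6)Q 1/1 ok
Row 2: (2,4)Q 0/0 ok · (2,6)Q 1/1 ok
Row 3: (3,0)P 1/1 ok · (3,1)P 3/3 ok · (3,2)P 2/2 ok
Row 4: (4,1)P 2/2 ok · (4,2)P 2/2 ok
All meet the threshold, so the configuration is stable.

Yes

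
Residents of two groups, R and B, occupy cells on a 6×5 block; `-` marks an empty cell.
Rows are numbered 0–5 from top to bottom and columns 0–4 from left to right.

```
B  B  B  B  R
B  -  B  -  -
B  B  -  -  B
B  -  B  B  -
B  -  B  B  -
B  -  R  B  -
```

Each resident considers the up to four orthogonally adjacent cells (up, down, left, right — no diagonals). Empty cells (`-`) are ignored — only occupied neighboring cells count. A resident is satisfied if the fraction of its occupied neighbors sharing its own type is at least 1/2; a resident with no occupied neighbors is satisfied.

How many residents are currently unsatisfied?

(0,0)B 2/2 ✓
(0,1)B 2/2 ✓
(0,2)B 3/3 ✓
(0,3)B 1/2 ✓
(0,4)R 0/1 ✗
(1,0)B 2/2 ✓
(1,2)B 1/1 ✓
(2,0)B 3/3 ✓
(2,1)B 1/1 ✓
(2,4)B 0/0 ✓
(3,0)B 2/2 ✓
(3,2)B 2/2 ✓
(3,3)B 2/2 ✓
(4,0)B 2/2 ✓
(4,2)B 2/3 ✓
(4,3)B 3/3 ✓
(5,0)B 1/1 ✓
(5,2)R 0/2 ✗
(5,3)B 1/2 ✓
Unsatisfied: (0,4), (5,2) — 2 in total.

2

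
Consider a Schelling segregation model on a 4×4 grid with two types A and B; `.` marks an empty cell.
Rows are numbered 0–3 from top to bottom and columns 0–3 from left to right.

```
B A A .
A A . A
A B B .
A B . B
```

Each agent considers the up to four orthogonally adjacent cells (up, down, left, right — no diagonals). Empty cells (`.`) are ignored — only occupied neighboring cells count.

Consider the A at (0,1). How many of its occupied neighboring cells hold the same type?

Occupied neighbors of (0,1): (1,1)=A, (0,0)=B, (0,2)=A.
Same type (A): 2 of 3.

2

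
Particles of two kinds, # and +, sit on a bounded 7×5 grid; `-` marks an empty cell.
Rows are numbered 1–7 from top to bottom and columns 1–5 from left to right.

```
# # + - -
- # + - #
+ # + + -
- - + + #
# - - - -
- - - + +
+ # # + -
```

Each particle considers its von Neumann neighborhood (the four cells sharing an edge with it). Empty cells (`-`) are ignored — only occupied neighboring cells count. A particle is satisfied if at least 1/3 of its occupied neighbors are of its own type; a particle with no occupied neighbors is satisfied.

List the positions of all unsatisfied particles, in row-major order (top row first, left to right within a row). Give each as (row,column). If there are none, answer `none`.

(3,1), (4,5), (7,1)

Row 1: (1,1)# 1/1 ok · (1,2)# 2/3 ok · (1,3)+ 1/2 ok
Row 2: (2,2)# 2/3 ok · (2,3)+ 2/3 ok · (2,5)# 0/0 ok
Row 3: (3,1)+ 0/1 unhappy · (3,2)# 1/3 ok · (3,3)+ 3/4 ok · (3,4)+ 2/2 ok
Row 4: (4,3)+ 2/2 ok · (4,4)+ 2/3 ok · (4,5)# 0/1 unhappy
Row 5: (5,1)# 0/0 ok
Row 6: (6,4)+ 2/2 ok · (6,5)+ 1/1 ok
Row 7: (7,1)+ 0/1 unhappy · (7,2)# 1/2 ok · (7,3)# 1/2 ok · (7,4)+ 1/2 ok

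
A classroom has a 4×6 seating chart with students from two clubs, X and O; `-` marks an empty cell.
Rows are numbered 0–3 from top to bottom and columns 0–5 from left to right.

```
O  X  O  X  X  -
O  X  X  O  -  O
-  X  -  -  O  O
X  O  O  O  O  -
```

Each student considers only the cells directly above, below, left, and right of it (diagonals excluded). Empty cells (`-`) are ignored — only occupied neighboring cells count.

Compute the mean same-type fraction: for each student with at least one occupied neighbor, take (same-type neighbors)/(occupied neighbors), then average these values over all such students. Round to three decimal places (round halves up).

(0,0)O 1/2
(0,1)X 1/3
(0,2)O 0/3
(0,3)X 1/3
(0,4)X 1/1
(1,0)O 1/2
(1,1)X 3/4
(1,2)X 1/3
(1,3)O 0/2
(1,5)O 1/1
(2,1)X 1/2
(2,4)O 2/2
(2,5)O 2/2
(3,0)X 0/1
(3,1)O 1/3
(3,2)O 2/2
(3,3)O 2/2
(3,4)O 2/2
Sum over 18 students: 1/2 + 1/3 + 0/3 + 1/3 + 1/1 + 1/2 + 3/4 + 1/3 + 0/2 + 1/1 + 1/2 + 2/2 + 2/2 + 0/1 + 1/3 + 2/2 + 2/2 + 2/2 = 127/12; mean = 127/12 ÷ 18 = 127/216 = 0.587962… → 0.588.

0.588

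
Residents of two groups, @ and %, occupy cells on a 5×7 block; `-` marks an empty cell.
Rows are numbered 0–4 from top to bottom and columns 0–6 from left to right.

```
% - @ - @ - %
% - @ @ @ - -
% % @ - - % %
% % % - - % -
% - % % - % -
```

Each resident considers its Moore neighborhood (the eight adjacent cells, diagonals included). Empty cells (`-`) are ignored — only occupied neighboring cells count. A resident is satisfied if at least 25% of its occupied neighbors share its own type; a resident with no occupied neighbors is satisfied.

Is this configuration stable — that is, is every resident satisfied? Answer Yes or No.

Row 0: (0,0)% 1/1 ✓ · (0,2)@ 2/2 ✓ · (0,4)@ 2/2 ✓ · (0,6)% 0/0 ✓
Row 1: (1,0)% 3/3 ✓ · (1,2)@ 3/4 ✓ · (1,3)@ 5/5 ✓ · (1,4)@ 2/3 ✓
Row 2: (2,0)% 4/4 ✓ · (2,1)% 5/7 ✓ · (2,2)@ 2/5 ✓ · (2,5)% 2/3 ✓ · (2,6)% 2/2 ✓
Row 3: (3,0)% 4/4 ✓ · (3,1)% 6/7 ✓ · (3,2)% 4/5 ✓ · (3,5)% 3/3 ✓
Row 4: (4,0)% 2/2 ✓ · (4,2)% 3/3 ✓ · (4,3)% 2/2 ✓ · (4,5)% 1/1 ✓
All meet the threshold, so the configuration is stable.

Yes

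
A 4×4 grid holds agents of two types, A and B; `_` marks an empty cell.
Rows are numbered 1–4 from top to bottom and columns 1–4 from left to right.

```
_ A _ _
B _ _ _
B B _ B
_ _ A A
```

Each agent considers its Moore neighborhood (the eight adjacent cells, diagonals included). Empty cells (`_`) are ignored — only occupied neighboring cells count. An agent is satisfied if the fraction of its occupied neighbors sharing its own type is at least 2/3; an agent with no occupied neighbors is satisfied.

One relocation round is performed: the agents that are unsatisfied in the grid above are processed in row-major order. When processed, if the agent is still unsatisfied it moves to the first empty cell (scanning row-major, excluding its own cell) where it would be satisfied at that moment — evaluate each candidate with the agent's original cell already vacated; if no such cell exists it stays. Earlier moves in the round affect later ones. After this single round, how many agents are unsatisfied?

Initially unsatisfied (in order): (1,2), (3,4), (4,3), (4,4).
  (1,2) → (1,3).
  (3,4) → (1,1).
  (4,3) → (1,4).
  (4,4): now satisfied by earlier moves; stays.
Resulting grid:
B _ A A
B _ _ _
B B _ _
_ _ _ A
All satisfied now.

0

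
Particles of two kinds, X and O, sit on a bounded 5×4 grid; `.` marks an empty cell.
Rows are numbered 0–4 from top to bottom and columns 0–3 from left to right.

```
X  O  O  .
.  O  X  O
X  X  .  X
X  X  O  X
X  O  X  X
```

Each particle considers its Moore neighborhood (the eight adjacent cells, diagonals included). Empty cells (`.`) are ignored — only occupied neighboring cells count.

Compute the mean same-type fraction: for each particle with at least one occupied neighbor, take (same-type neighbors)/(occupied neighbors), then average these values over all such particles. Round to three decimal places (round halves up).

(0,0)X 0/2
(0,1)O 2/4
(0,2)O 3/4
(1,1)O 2/6
(1,2)X 2/6
(1,3)O 1/3
(2,0)X 3/4
(2,1)X 4/6
(2,3)X 2/4
(3,0)X 4/5
(3,1)X 5/7
(3,2)O 1/7
(3,3)X 3/4
(4,0)X 2/3
(4,1)O 1/5
(4,2)X 3/5
(4,3)X 2/3
Sum over 17 particles: 0/2 + 2/4 + 3/4 + 2/6 + 2/6 + 1/3 + 3/4 + 4/6 + 2/4 + 4/5 + 5/7 + 1/7 + 3/4 + 2/3 + 1/5 + 3/5 + 2/3 = 1219/140; mean = 1219/140 ÷ 17 = 1219/2380 = 0.512184… → 0.512.

0.512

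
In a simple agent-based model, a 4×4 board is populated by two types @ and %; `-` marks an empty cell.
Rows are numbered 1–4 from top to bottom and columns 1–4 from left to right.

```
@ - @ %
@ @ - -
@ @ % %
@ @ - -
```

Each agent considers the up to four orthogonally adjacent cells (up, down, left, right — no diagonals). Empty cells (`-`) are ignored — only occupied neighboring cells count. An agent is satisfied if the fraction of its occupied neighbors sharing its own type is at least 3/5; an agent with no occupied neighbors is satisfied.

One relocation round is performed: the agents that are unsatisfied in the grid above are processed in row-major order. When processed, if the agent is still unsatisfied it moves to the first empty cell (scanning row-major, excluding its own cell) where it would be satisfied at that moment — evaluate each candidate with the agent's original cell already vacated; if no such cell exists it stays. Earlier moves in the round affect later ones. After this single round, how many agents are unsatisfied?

0

Initially unsatisfied (in order): (1,3), (1,4), (3,3).
  (1,3) → (1,2).
  (1,4): now satisfied by earlier moves; stays.
  (3,3) → (2,4).
Resulting grid:
@ @ - %
@ @ - %
@ @ - %
@ @ - -
All satisfied now.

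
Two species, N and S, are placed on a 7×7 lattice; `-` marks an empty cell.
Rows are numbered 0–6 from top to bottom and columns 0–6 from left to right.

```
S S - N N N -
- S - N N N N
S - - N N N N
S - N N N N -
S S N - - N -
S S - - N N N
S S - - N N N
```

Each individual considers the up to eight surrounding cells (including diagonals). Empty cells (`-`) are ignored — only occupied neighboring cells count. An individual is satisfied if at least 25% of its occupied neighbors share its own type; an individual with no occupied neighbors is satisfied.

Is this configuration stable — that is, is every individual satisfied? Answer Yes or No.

Row 0: (0,0)S 2/2 satisfied · (0,1)S 2/2 satisfied · (0,3)N 3/3 satisfied · (0,4)N 5/5 satisfied · (0,5)N 4/4 satisfied
Row 1: (1,1)S 3/3 satisfied · (1,3)N 5/5 satisfied · (1,4)N 8/8 satisfied · (1,5)N 7/7 satisfied · (1,6)N 4/4 satisfied
Row 2: (2,0)S 2/2 satisfied · (2,3)N 6/6 satisfied · (2,4)N 8/8 satisfied · (2,5)N 7/7 satisfied · (2,6)N 4/4 satisfied
Row 3: (3,0)S 3/3 satisfied · (3,2)N 3/4 satisfied · (3,3)N 5/5 satisfied · (3,4)N 6/6 satisfied · (3,5)N 5/5 satisfied
Row 4: (4,0)S 4/4 satisfied · (4,1)S 4/6 satisfied · (4,2)N 2/4 satisfied · (4,5)N 5/5 satisfied
Row 5: (5,0)S 5/5 satisfied · (5,1)S 5/6 satisfied · (5,4)N 4/4 satisfied · (5,5)N 6/6 satisfied · (5,6)N 4/4 satisfied
Row 6: (6,0)S 3/3 satisfied · (6,1)S 3/3 satisfied · (6,4)N 3/3 satisfied · (6,5)N 5/5 satisfied · (6,6)N 3/3 satisfied
All meet the threshold, so the configuration is stable.

Yes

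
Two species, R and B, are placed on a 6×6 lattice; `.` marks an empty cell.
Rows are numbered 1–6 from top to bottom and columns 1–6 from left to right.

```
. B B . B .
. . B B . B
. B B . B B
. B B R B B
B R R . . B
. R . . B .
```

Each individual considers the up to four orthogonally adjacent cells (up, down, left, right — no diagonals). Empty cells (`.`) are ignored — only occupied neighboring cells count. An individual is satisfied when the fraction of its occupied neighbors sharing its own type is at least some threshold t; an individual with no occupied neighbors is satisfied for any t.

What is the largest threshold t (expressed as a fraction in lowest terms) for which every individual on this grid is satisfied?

0/1

(1,2)B 1/1
(1,3)B 2/2
(1,5)B — no occupied neighbors
(2,3)B 3/3
(2,4)B 1/1
(2,6)B 1/1
(3,2)B 2/2
(3,3)B 3/3
(3,5)B 2/2
(3,6)B 3/3
(4,2)B 2/3
(4,3)B 2/4
(4,4)R 0/2
(4,5)B 2/3
(4,6)B 3/3
(5,1)B 0/1
(5,2)R 2/4
(5,3)R 1/2
(5,6)B 1/1
(6,2)R 1/1
(6,5)B — no occupied neighbors
The smallest same-type fraction is 0/2 at (4,4), which reduces to 0/1. Any threshold above that leaves this individual unsatisfied.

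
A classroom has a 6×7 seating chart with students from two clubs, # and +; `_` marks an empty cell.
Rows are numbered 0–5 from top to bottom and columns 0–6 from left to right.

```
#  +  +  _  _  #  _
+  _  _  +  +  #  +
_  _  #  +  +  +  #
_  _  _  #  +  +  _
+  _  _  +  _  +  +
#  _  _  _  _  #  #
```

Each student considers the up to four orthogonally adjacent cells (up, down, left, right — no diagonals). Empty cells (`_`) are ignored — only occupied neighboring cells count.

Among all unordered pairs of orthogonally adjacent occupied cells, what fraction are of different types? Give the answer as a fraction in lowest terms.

14/27

Scan each occupied cell's neighbors to the right and below so each pair is counted once.
From row 0: 2 unlike of 4 pairs (running 2/4).
From row 1: 4 unlike of 7 pairs (running 6/11).
From row 2: 3 unlike of 7 pairs (running 9/18).
From row 3: 2 unlike of 4 pairs (running 11/22).
From row 4: 3 unlike of 4 pairs (running 14/26).
From row 5: 0 unlike of 1 pairs (running 14/27).
Total adjacent occupied pairs: 27; unlike-type pairs: 14.
14/27 is already in lowest terms.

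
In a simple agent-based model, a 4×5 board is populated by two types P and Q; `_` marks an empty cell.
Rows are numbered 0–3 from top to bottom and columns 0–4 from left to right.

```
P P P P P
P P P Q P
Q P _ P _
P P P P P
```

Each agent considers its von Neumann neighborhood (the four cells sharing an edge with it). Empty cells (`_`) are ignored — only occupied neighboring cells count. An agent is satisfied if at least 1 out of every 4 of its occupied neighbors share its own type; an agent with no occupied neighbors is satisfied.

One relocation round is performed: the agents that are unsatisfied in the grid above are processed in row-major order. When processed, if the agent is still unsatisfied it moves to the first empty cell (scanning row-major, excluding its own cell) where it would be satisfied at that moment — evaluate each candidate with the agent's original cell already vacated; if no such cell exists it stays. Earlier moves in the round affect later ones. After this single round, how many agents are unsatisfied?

Initially unsatisfied (in order): (1,3), (2,0).
  (1,3): no empty cell satisfies it; stays.
  (2,0): no empty cell satisfies it; stays.
Resulting grid:
P P P P P
P P P Q P
Q P _ P _
P P P P P
Unsatisfied now: (1,3), (2,0).

2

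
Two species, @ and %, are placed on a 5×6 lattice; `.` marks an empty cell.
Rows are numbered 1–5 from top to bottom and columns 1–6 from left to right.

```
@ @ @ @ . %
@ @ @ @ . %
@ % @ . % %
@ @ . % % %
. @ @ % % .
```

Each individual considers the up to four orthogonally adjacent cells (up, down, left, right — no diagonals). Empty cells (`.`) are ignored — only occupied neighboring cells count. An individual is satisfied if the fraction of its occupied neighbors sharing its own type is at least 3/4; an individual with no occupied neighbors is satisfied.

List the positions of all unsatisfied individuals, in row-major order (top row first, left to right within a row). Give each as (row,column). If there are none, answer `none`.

(3,1), (3,2), (3,3), (4,2), (5,3), (5,4)

(1,1)@ 2/2 ok
(1,2)@ 3/3 ok
(1,3)@ 3/3 ok
(1,4)@ 2/2 ok
(1,6)% 1/1 ok
(2,1)@ 3/3 ok
(2,2)@ 3/4 ok
(2,3)@ 4/4 ok
(2,4)@ 2/2 ok
(2,6)% 2/2 ok
(3,1)@ 2/3 unhappy
(3,2)% 0/4 unhappy
(3,3)@ 1/2 unhappy
(3,5)% 2/2 ok
(3,6)% 3/3 ok
(4,1)@ 2/2 ok
(4,2)@ 2/3 unhappy
(4,4)% 2/2 ok
(4,5)% 4/4 ok
(4,6)% 2/2 ok
(5,2)@ 2/2 ok
(5,3)@ 1/2 unhappy
(5,4)% 2/3 unhappy
(5,5)% 2/2 ok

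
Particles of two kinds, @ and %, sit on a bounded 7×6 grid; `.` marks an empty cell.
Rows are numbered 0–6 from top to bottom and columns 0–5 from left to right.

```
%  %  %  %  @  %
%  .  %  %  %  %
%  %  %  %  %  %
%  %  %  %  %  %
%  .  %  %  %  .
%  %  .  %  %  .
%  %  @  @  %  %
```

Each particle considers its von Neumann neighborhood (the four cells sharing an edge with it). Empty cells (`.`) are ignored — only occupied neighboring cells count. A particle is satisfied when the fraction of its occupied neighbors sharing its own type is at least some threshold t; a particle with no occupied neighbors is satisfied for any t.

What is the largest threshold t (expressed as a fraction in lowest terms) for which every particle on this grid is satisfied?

0/1

Row 0: (0,0)% 2/2 · (0,1)% 2/2 · (0,2)% 3/3 · (0,3)% 2/3 · (0,4)@ 0/3 · (0,5)% 1/2
Row 1: (1,0)% 2/2 · (1,2)% 3/3 · (1,3)% 4/4 · (1,4)% 3/4 · (1,5)% 3/3
Row 2: (2,0)% 3/3 · (2,1)% 3/3 · (2,2)% 4/4 · (2,3)% 4/4 · (2,4)% 4/4 · (2,5)% 3/3
Row 3: (3,0)% 3/3 · (3,1)% 3/3 · (3,2)% 4/4 · (3,3)% 4/4 · (3,4)% 4/4 · (3,5)% 2/2
Row 4: (4,0)% 2/2 · (4,2)% 2/2 · (4,3)% 4/4 · (4,4)% 3/3
Row 5: (5,0)% 3/3 · (5,1)% 2/2 · (5,3)% 2/3 · (5,4)% 3/3
Row 6: (6,0)% 2/2 · (6,1)% 2/3 · (6,2)@ 1/2 · (6,3)@ 1/3 · (6,4)% 2/3 · (6,5)% 1/1
The smallest same-type fraction is 0/3 at (0,4), which reduces to 0/1. Any threshold above that leaves this particle unsatisfied.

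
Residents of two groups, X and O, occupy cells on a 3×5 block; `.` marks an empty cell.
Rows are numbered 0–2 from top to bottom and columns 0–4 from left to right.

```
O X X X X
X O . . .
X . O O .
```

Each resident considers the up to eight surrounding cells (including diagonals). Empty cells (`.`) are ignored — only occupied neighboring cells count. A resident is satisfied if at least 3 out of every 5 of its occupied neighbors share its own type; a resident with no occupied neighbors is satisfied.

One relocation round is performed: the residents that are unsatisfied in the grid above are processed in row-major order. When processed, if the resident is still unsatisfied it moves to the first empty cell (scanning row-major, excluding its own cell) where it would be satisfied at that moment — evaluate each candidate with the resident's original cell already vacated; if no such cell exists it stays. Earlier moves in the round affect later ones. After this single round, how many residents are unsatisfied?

1

Initially unsatisfied (in order): (0,0), (0,1), (1,0), (1,1), (2,0).
  (0,0) → (2,4).
  (0,1): now satisfied by earlier moves; stays.
  (1,0): now satisfied by earlier moves; stays.
  (1,1): no empty cell satisfies it; stays.
  (2,0) → (0,0).
Resulting grid:
X X X X X
X O . . .
. . O O O
Unsatisfied now: (1,1).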